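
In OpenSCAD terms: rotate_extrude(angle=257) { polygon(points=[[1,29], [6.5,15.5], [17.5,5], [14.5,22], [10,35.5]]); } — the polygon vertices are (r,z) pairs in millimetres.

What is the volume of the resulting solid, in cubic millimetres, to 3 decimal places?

Volume = 9713.622 mm³

Profile (r,z), 5 vertices: (1,29) (6.5,15.5) (17.5,5) (14.5,22) (10,35.5)
edge 0: (1,29)→(6.5,15.5)  cross = 1·15.5 − 6.5·29 = -173.0000; (r_i+r_j)·cross = 7.5·-173.0000 = -1297.5000
edge 1: (6.5,15.5)→(17.5,5)  cross = 6.5·5 − 17.5·15.5 = -238.7500; (r_i+r_j)·cross = 24·-238.7500 = -5730.0000
edge 2: (17.5,5)→(14.5,22)  cross = 17.5·22 − 14.5·5 = 312.5000; (r_i+r_j)·cross = 32·312.5000 = 10000.0000
edge 3: (14.5,22)→(10,35.5)  cross = 14.5·35.5 − 10·22 = 294.7500; (r_i+r_j)·cross = 24.5·294.7500 = 7221.3750
edge 4: (10,35.5)→(1,29)  cross = 10·29 − 1·35.5 = 254.5000; (r_i+r_j)·cross = 11·254.5000 = 2799.5000
Σcross = 450.0000 → A = |Σcross|/2 = 225.0000 mm²
Σ(r_i+r_j)·cross = 12993.3750 → first moment M = |Σ|/6 = 2165.5625
R_c = M/A = 2165.5625/225.0000 = 9.6247 mm
θ = 257° = 4.485496 rad
V = θ·R_c·A = 4.485496·9.6247·225.0000 = 9713.622 mm³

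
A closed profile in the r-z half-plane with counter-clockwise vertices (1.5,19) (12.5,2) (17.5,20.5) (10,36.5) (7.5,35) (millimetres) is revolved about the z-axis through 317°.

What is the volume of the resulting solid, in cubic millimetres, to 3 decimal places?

Profile (r,z), 5 vertices: (1.5,19) (12.5,2) (17.5,20.5) (10,36.5) (7.5,35)
edge 0: (1.5,19)→(12.5,2)  cross = 1.5·2 − 12.5·19 = -234.5000; (r_i+r_j)·cross = 14·-234.5000 = -3283.0000
edge 1: (12.5,2)→(17.5,20.5)  cross = 12.5·20.5 − 17.5·2 = 221.2500; (r_i+r_j)·cross = 30·221.2500 = 6637.5000
edge 2: (17.5,20.5)→(10,36.5)  cross = 17.5·36.5 − 10·20.5 = 433.7500; (r_i+r_j)·cross = 27.5·433.7500 = 11928.1250
edge 3: (10,36.5)→(7.5,35)  cross = 10·35 − 7.5·36.5 = 76.2500; (r_i+r_j)·cross = 17.5·76.2500 = 1334.3750
edge 4: (7.5,35)→(1.5,19)  cross = 7.5·19 − 1.5·35 = 90.0000; (r_i+r_j)·cross = 9·90.0000 = 810.0000
Σcross = 586.7500 → A = |Σcross|/2 = 293.3750 mm²
Σ(r_i+r_j)·cross = 17427.0000 → first moment M = |Σ|/6 = 2904.5000
R_c = M/A = 2904.5000/293.3750 = 9.9003 mm
θ = 317° = 5.532694 rad
V = θ·R_c·A = 5.532694·9.9003·293.3750 = 16069.709 mm³

Volume = 16069.709 mm³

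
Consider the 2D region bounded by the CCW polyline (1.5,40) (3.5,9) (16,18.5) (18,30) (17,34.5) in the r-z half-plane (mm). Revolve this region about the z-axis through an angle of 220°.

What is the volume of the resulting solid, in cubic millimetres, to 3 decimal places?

Volume = 11728.918 mm³

Profile (r,z), 5 vertices: (1.5,40) (3.5,9) (16,18.5) (18,30) (17,34.5)
edge 0: (1.5,40)→(3.5,9)  cross = 1.5·9 − 3.5·40 = -126.5000; (r_i+r_j)·cross = 5·-126.5000 = -632.5000
edge 1: (3.5,9)→(16,18.5)  cross = 3.5·18.5 − 16·9 = -79.2500; (r_i+r_j)·cross = 19.5·-79.2500 = -1545.3750
edge 2: (16,18.5)→(18,30)  cross = 16·30 − 18·18.5 = 147.0000; (r_i+r_j)·cross = 34·147.0000 = 4998.0000
edge 3: (18,30)→(17,34.5)  cross = 18·34.5 − 17·30 = 111.0000; (r_i+r_j)·cross = 35·111.0000 = 3885.0000
edge 4: (17,34.5)→(1.5,40)  cross = 17·40 − 1.5·34.5 = 628.2500; (r_i+r_j)·cross = 18.5·628.2500 = 11622.6250
Σcross = 680.5000 → A = |Σcross|/2 = 340.2500 mm²
Σ(r_i+r_j)·cross = 18327.7500 → first moment M = |Σ|/6 = 3054.6250
R_c = M/A = 3054.6250/340.2500 = 8.9776 mm
θ = 220° = 3.839724 rad
V = θ·R_c·A = 3.839724·8.9776·340.2500 = 11728.918 mm³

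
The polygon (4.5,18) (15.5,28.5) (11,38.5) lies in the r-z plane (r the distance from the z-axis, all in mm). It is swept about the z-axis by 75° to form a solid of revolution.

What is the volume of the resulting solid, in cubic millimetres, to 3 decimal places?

Profile (r,z), 3 vertices: (4.5,18) (15.5,28.5) (11,38.5)
edge 0: (4.5,18)→(15.5,28.5)  cross = 4.5·28.5 − 15.5·18 = -150.7500; (r_i+r_j)·cross = 20·-150.7500 = -3015.0000
edge 1: (15.5,28.5)→(11,38.5)  cross = 15.5·38.5 − 11·28.5 = 283.2500; (r_i+r_j)·cross = 26.5·283.2500 = 7506.1250
edge 2: (11,38.5)→(4.5,18)  cross = 11·18 − 4.5·38.5 = 24.7500; (r_i+r_j)·cross = 15.5·24.7500 = 383.6250
Σcross = 157.2500 → A = |Σcross|/2 = 78.6250 mm²
Σ(r_i+r_j)·cross = 4874.7500 → first moment M = |Σ|/6 = 812.4583
R_c = M/A = 812.4583/78.6250 = 10.3333 mm
θ = 75° = 1.308997 rad
V = θ·R_c·A = 1.308997·10.3333·78.6250 = 1063.505 mm³

Volume = 1063.505 mm³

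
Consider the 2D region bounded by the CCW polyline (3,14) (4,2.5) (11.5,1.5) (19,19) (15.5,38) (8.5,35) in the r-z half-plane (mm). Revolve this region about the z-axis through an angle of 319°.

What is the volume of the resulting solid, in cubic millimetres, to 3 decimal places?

Volume = 23458.736 mm³

Profile (r,z), 6 vertices: (3,14) (4,2.5) (11.5,1.5) (19,19) (15.5,38) (8.5,35)
edge 0: (3,14)→(4,2.5)  cross = 3·2.5 − 4·14 = -48.5000; (r_i+r_j)·cross = 7·-48.5000 = -339.5000
edge 1: (4,2.5)→(11.5,1.5)  cross = 4·1.5 − 11.5·2.5 = -22.7500; (r_i+r_j)·cross = 15.5·-22.7500 = -352.6250
edge 2: (11.5,1.5)→(19,19)  cross = 11.5·19 − 19·1.5 = 190.0000; (r_i+r_j)·cross = 30.5·190.0000 = 5795.0000
edge 3: (19,19)→(15.5,38)  cross = 19·38 − 15.5·19 = 427.5000; (r_i+r_j)·cross = 34.5·427.5000 = 14748.7500
edge 4: (15.5,38)→(8.5,35)  cross = 15.5·35 − 8.5·38 = 219.5000; (r_i+r_j)·cross = 24·219.5000 = 5268.0000
edge 5: (8.5,35)→(3,14)  cross = 8.5·14 − 3·35 = 14.0000; (r_i+r_j)·cross = 11.5·14.0000 = 161.0000
Σcross = 779.7500 → A = |Σcross|/2 = 389.8750 mm²
Σ(r_i+r_j)·cross = 25280.6250 → first moment M = |Σ|/6 = 4213.4375
R_c = M/A = 4213.4375/389.8750 = 10.8071 mm
θ = 319° = 5.567600 rad
V = θ·R_c·A = 5.567600·10.8071·389.8750 = 23458.736 mm³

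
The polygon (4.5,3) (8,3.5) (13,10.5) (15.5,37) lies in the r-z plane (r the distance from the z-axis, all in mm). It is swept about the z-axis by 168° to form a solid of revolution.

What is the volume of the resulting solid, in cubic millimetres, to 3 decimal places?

Profile (r,z), 4 vertices: (4.5,3) (8,3.5) (13,10.5) (15.5,37)
edge 0: (4.5,3)→(8,3.5)  cross = 4.5·3.5 − 8·3 = -8.2500; (r_i+r_j)·cross = 12.5·-8.2500 = -103.1250
edge 1: (8,3.5)→(13,10.5)  cross = 8·10.5 − 13·3.5 = 38.5000; (r_i+r_j)·cross = 21·38.5000 = 808.5000
edge 2: (13,10.5)→(15.5,37)  cross = 13·37 − 15.5·10.5 = 318.2500; (r_i+r_j)·cross = 28.5·318.2500 = 9070.1250
edge 3: (15.5,37)→(4.5,3)  cross = 15.5·3 − 4.5·37 = -120.0000; (r_i+r_j)·cross = 20·-120.0000 = -2400.0000
Σcross = 228.5000 → A = |Σcross|/2 = 114.2500 mm²
Σ(r_i+r_j)·cross = 7375.5000 → first moment M = |Σ|/6 = 1229.2500
R_c = M/A = 1229.2500/114.2500 = 10.7593 mm
θ = 168° = 2.932153 rad
V = θ·R_c·A = 2.932153·10.7593·114.2500 = 3604.349 mm³

Volume = 3604.349 mm³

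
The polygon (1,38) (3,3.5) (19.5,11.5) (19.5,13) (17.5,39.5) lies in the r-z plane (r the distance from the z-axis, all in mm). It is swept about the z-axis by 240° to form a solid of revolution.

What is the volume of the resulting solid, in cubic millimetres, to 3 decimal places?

Profile (r,z), 5 vertices: (1,38) (3,3.5) (19.5,11.5) (19.5,13) (17.5,39.5)
edge 0: (1,38)→(3,3.5)  cross = 1·3.5 − 3·38 = -110.5000; (r_i+r_j)·cross = 4·-110.5000 = -442.0000
edge 1: (3,3.5)→(19.5,11.5)  cross = 3·11.5 − 19.5·3.5 = -33.7500; (r_i+r_j)·cross = 22.5·-33.7500 = -759.3750
edge 2: (19.5,11.5)→(19.5,13)  cross = 19.5·13 − 19.5·11.5 = 29.2500; (r_i+r_j)·cross = 39·29.2500 = 1140.7500
edge 3: (19.5,13)→(17.5,39.5)  cross = 19.5·39.5 − 17.5·13 = 542.7500; (r_i+r_j)·cross = 37·542.7500 = 20081.7500
edge 4: (17.5,39.5)→(1,38)  cross = 17.5·38 − 1·39.5 = 625.5000; (r_i+r_j)·cross = 18.5·625.5000 = 11571.7500
Σcross = 1053.2500 → A = |Σcross|/2 = 526.6250 mm²
Σ(r_i+r_j)·cross = 31592.8750 → first moment M = |Σ|/6 = 5265.4792
R_c = M/A = 5265.4792/526.6250 = 9.9985 mm
θ = 240° = 4.188790 rad
V = θ·R_c·A = 4.188790·9.9985·526.6250 = 22055.988 mm³

Volume = 22055.988 mm³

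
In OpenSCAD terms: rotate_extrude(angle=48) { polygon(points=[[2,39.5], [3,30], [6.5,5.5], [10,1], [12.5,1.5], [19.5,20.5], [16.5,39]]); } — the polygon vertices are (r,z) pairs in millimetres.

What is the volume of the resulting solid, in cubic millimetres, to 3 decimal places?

Profile (r,z), 7 vertices: (2,39.5) (3,30) (6.5,5.5) (10,1) (12.5,1.5) (19.5,20.5) (16.5,39)
edge 0: (2,39.5)→(3,30)  cross = 2·30 − 3·39.5 = -58.5000; (r_i+r_j)·cross = 5·-58.5000 = -292.5000
edge 1: (3,30)→(6.5,5.5)  cross = 3·5.5 − 6.5·30 = -178.5000; (r_i+r_j)·cross = 9.5·-178.5000 = -1695.7500
edge 2: (6.5,5.5)→(10,1)  cross = 6.5·1 − 10·5.5 = -48.5000; (r_i+r_j)·cross = 16.5·-48.5000 = -800.2500
edge 3: (10,1)→(12.5,1.5)  cross = 10·1.5 − 12.5·1 = 2.5000; (r_i+r_j)·cross = 22.5·2.5000 = 56.2500
edge 4: (12.5,1.5)→(19.5,20.5)  cross = 12.5·20.5 − 19.5·1.5 = 227.0000; (r_i+r_j)·cross = 32·227.0000 = 7264.0000
edge 5: (19.5,20.5)→(16.5,39)  cross = 19.5·39 − 16.5·20.5 = 422.2500; (r_i+r_j)·cross = 36·422.2500 = 15201.0000
edge 6: (16.5,39)→(2,39.5)  cross = 16.5·39.5 − 2·39 = 573.7500; (r_i+r_j)·cross = 18.5·573.7500 = 10614.3750
Σcross = 940.0000 → A = |Σcross|/2 = 470.0000 mm²
Σ(r_i+r_j)·cross = 30347.1250 → first moment M = |Σ|/6 = 5057.8542
R_c = M/A = 5057.8542/470.0000 = 10.7614 mm
θ = 48° = 0.837758 rad
V = θ·R_c·A = 0.837758·10.7614·470.0000 = 4237.258 mm³

Volume = 4237.258 mm³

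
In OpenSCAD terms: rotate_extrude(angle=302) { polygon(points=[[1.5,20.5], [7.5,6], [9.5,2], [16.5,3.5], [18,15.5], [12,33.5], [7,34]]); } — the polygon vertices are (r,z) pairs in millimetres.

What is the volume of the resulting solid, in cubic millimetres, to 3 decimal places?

Profile (r,z), 7 vertices: (1.5,20.5) (7.5,6) (9.5,2) (16.5,3.5) (18,15.5) (12,33.5) (7,34)
edge 0: (1.5,20.5)→(7.5,6)  cross = 1.5·6 − 7.5·20.5 = -144.7500; (r_i+r_j)·cross = 9·-144.7500 = -1302.7500
edge 1: (7.5,6)→(9.5,2)  cross = 7.5·2 − 9.5·6 = -42.0000; (r_i+r_j)·cross = 17·-42.0000 = -714.0000
edge 2: (9.5,2)→(16.5,3.5)  cross = 9.5·3.5 − 16.5·2 = 0.2500; (r_i+r_j)·cross = 26·0.2500 = 6.5000
edge 3: (16.5,3.5)→(18,15.5)  cross = 16.5·15.5 − 18·3.5 = 192.7500; (r_i+r_j)·cross = 34.5·192.7500 = 6649.8750
edge 4: (18,15.5)→(12,33.5)  cross = 18·33.5 − 12·15.5 = 417.0000; (r_i+r_j)·cross = 30·417.0000 = 12510.0000
edge 5: (12,33.5)→(7,34)  cross = 12·34 − 7·33.5 = 173.5000; (r_i+r_j)·cross = 19·173.5000 = 3296.5000
edge 6: (7,34)→(1.5,20.5)  cross = 7·20.5 − 1.5·34 = 92.5000; (r_i+r_j)·cross = 8.5·92.5000 = 786.2500
Σcross = 689.2500 → A = |Σcross|/2 = 344.6250 mm²
Σ(r_i+r_j)·cross = 21232.3750 → first moment M = |Σ|/6 = 3538.7292
R_c = M/A = 3538.7292/344.6250 = 10.2683 mm
θ = 302° = 5.270894 rad
V = θ·R_c·A = 5.270894·10.2683·344.6250 = 18652.268 mm³

Volume = 18652.268 mm³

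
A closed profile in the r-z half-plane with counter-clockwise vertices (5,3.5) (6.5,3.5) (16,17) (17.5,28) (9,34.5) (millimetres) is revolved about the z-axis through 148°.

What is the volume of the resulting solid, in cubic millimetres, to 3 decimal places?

Profile (r,z), 5 vertices: (5,3.5) (6.5,3.5) (16,17) (17.5,28) (9,34.5)
edge 0: (5,3.5)→(6.5,3.5)  cross = 5·3.5 − 6.5·3.5 = -5.2500; (r_i+r_j)·cross = 11.5·-5.2500 = -60.3750
edge 1: (6.5,3.5)→(16,17)  cross = 6.5·17 − 16·3.5 = 54.5000; (r_i+r_j)·cross = 22.5·54.5000 = 1226.2500
edge 2: (16,17)→(17.5,28)  cross = 16·28 − 17.5·17 = 150.5000; (r_i+r_j)·cross = 33.5·150.5000 = 5041.7500
edge 3: (17.5,28)→(9,34.5)  cross = 17.5·34.5 − 9·28 = 351.7500; (r_i+r_j)·cross = 26.5·351.7500 = 9321.3750
edge 4: (9,34.5)→(5,3.5)  cross = 9·3.5 − 5·34.5 = -141.0000; (r_i+r_j)·cross = 14·-141.0000 = -1974.0000
Σcross = 410.5000 → A = |Σcross|/2 = 205.2500 mm²
Σ(r_i+r_j)·cross = 13555.0000 → first moment M = |Σ|/6 = 2259.1667
R_c = M/A = 2259.1667/205.2500 = 11.0069 mm
θ = 148° = 2.583087 rad
V = θ·R_c·A = 2.583087·11.0069·205.2500 = 5835.625 mm³

Volume = 5835.625 mm³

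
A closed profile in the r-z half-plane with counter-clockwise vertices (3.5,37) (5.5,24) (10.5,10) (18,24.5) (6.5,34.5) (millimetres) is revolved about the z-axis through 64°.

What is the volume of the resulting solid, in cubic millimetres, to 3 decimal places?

Profile (r,z), 5 vertices: (3.5,37) (5.5,24) (10.5,10) (18,24.5) (6.5,34.5)
edge 0: (3.5,37)→(5.5,24)  cross = 3.5·24 − 5.5·37 = -119.5000; (r_i+r_j)·cross = 9·-119.5000 = -1075.5000
edge 1: (5.5,24)→(10.5,10)  cross = 5.5·10 − 10.5·24 = -197.0000; (r_i+r_j)·cross = 16·-197.0000 = -3152.0000
edge 2: (10.5,10)→(18,24.5)  cross = 10.5·24.5 − 18·10 = 77.2500; (r_i+r_j)·cross = 28.5·77.2500 = 2201.6250
edge 3: (18,24.5)→(6.5,34.5)  cross = 18·34.5 − 6.5·24.5 = 461.7500; (r_i+r_j)·cross = 24.5·461.7500 = 11312.8750
edge 4: (6.5,34.5)→(3.5,37)  cross = 6.5·37 − 3.5·34.5 = 119.7500; (r_i+r_j)·cross = 10·119.7500 = 1197.5000
Σcross = 342.2500 → A = |Σcross|/2 = 171.1250 mm²
Σ(r_i+r_j)·cross = 10484.5000 → first moment M = |Σ|/6 = 1747.4167
R_c = M/A = 1747.4167/171.1250 = 10.2113 mm
θ = 64° = 1.117011 rad
V = θ·R_c·A = 1.117011·10.2113·171.1250 = 1951.883 mm³

Volume = 1951.883 mm³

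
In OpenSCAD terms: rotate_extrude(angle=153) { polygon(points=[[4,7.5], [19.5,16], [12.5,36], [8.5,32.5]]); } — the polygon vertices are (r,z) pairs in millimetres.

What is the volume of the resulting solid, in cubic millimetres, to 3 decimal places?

Volume = 6857.580 mm³

Profile (r,z), 4 vertices: (4,7.5) (19.5,16) (12.5,36) (8.5,32.5)
edge 0: (4,7.5)→(19.5,16)  cross = 4·16 − 19.5·7.5 = -82.2500; (r_i+r_j)·cross = 23.5·-82.2500 = -1932.8750
edge 1: (19.5,16)→(12.5,36)  cross = 19.5·36 − 12.5·16 = 502.0000; (r_i+r_j)·cross = 32·502.0000 = 16064.0000
edge 2: (12.5,36)→(8.5,32.5)  cross = 12.5·32.5 − 8.5·36 = 100.2500; (r_i+r_j)·cross = 21·100.2500 = 2105.2500
edge 3: (8.5,32.5)→(4,7.5)  cross = 8.5·7.5 − 4·32.5 = -66.2500; (r_i+r_j)·cross = 12.5·-66.2500 = -828.1250
Σcross = 453.7500 → A = |Σcross|/2 = 226.8750 mm²
Σ(r_i+r_j)·cross = 15408.2500 → first moment M = |Σ|/6 = 2568.0417
R_c = M/A = 2568.0417/226.8750 = 11.3192 mm
θ = 153° = 2.670354 rad
V = θ·R_c·A = 2.670354·11.3192·226.8750 = 6857.580 mm³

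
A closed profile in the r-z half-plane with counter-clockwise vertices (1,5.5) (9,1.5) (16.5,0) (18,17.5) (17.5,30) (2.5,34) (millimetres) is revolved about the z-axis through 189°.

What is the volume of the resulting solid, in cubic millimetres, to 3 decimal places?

Volume = 15106.820 mm³

Profile (r,z), 6 vertices: (1,5.5) (9,1.5) (16.5,0) (18,17.5) (17.5,30) (2.5,34)
edge 0: (1,5.5)→(9,1.5)  cross = 1·1.5 − 9·5.5 = -48.0000; (r_i+r_j)·cross = 10·-48.0000 = -480.0000
edge 1: (9,1.5)→(16.5,0)  cross = 9·0 − 16.5·1.5 = -24.7500; (r_i+r_j)·cross = 25.5·-24.7500 = -631.1250
edge 2: (16.5,0)→(18,17.5)  cross = 16.5·17.5 − 18·0 = 288.7500; (r_i+r_j)·cross = 34.5·288.7500 = 9961.8750
edge 3: (18,17.5)→(17.5,30)  cross = 18·30 − 17.5·17.5 = 233.7500; (r_i+r_j)·cross = 35.5·233.7500 = 8298.1250
edge 4: (17.5,30)→(2.5,34)  cross = 17.5·34 − 2.5·30 = 520.0000; (r_i+r_j)·cross = 20·520.0000 = 10400.0000
edge 5: (2.5,34)→(1,5.5)  cross = 2.5·5.5 − 1·34 = -20.2500; (r_i+r_j)·cross = 3.5·-20.2500 = -70.8750
Σcross = 949.5000 → A = |Σcross|/2 = 474.7500 mm²
Σ(r_i+r_j)·cross = 27478.0000 → first moment M = |Σ|/6 = 4579.6667
R_c = M/A = 4579.6667/474.7500 = 9.6465 mm
θ = 189° = 3.298672 rad
V = θ·R_c·A = 3.298672·9.6465·474.7500 = 15106.820 mm³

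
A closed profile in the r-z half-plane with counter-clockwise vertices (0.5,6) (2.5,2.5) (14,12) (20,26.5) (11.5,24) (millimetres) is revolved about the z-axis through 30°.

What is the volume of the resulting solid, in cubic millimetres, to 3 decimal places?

Profile (r,z), 5 vertices: (0.5,6) (2.5,2.5) (14,12) (20,26.5) (11.5,24)
edge 0: (0.5,6)→(2.5,2.5)  cross = 0.5·2.5 − 2.5·6 = -13.7500; (r_i+r_j)·cross = 3·-13.7500 = -41.2500
edge 1: (2.5,2.5)→(14,12)  cross = 2.5·12 − 14·2.5 = -5.0000; (r_i+r_j)·cross = 16.5·-5.0000 = -82.5000
edge 2: (14,12)→(20,26.5)  cross = 14·26.5 − 20·12 = 131.0000; (r_i+r_j)·cross = 34·131.0000 = 4454.0000
edge 3: (20,26.5)→(11.5,24)  cross = 20·24 − 11.5·26.5 = 175.2500; (r_i+r_j)·cross = 31.5·175.2500 = 5520.3750
edge 4: (11.5,24)→(0.5,6)  cross = 11.5·6 − 0.5·24 = 57.0000; (r_i+r_j)·cross = 12·57.0000 = 684.0000
Σcross = 344.5000 → A = |Σcross|/2 = 172.2500 mm²
Σ(r_i+r_j)·cross = 10534.6250 → first moment M = |Σ|/6 = 1755.7708
R_c = M/A = 1755.7708/172.2500 = 10.1932 mm
θ = 30° = 0.523599 rad
V = θ·R_c·A = 0.523599·10.1932·172.2500 = 919.319 mm³

Volume = 919.319 mm³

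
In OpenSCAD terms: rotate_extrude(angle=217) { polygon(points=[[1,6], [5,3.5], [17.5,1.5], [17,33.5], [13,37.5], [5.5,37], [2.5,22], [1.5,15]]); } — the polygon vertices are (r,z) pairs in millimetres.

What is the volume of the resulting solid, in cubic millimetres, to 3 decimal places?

Volume = 18527.393 mm³

Profile (r,z), 8 vertices: (1,6) (5,3.5) (17.5,1.5) (17,33.5) (13,37.5) (5.5,37) (2.5,22) (1.5,15)
edge 0: (1,6)→(5,3.5)  cross = 1·3.5 − 5·6 = -26.5000; (r_i+r_j)·cross = 6·-26.5000 = -159.0000
edge 1: (5,3.5)→(17.5,1.5)  cross = 5·1.5 − 17.5·3.5 = -53.7500; (r_i+r_j)·cross = 22.5·-53.7500 = -1209.3750
edge 2: (17.5,1.5)→(17,33.5)  cross = 17.5·33.5 − 17·1.5 = 560.7500; (r_i+r_j)·cross = 34.5·560.7500 = 19345.8750
edge 3: (17,33.5)→(13,37.5)  cross = 17·37.5 − 13·33.5 = 202.0000; (r_i+r_j)·cross = 30·202.0000 = 6060.0000
edge 4: (13,37.5)→(5.5,37)  cross = 13·37 − 5.5·37.5 = 274.7500; (r_i+r_j)·cross = 18.5·274.7500 = 5082.8750
edge 5: (5.5,37)→(2.5,22)  cross = 5.5·22 − 2.5·37 = 28.5000; (r_i+r_j)·cross = 8·28.5000 = 228.0000
edge 6: (2.5,22)→(1.5,15)  cross = 2.5·15 − 1.5·22 = 4.5000; (r_i+r_j)·cross = 4·4.5000 = 18.0000
edge 7: (1.5,15)→(1,6)  cross = 1.5·6 − 1·15 = -6.0000; (r_i+r_j)·cross = 2.5·-6.0000 = -15.0000
Σcross = 984.2500 → A = |Σcross|/2 = 492.1250 mm²
Σ(r_i+r_j)·cross = 29351.3750 → first moment M = |Σ|/6 = 4891.8958
R_c = M/A = 4891.8958/492.1250 = 9.9404 mm
θ = 217° = 3.787364 rad
V = θ·R_c·A = 3.787364·9.9404·492.1250 = 18527.393 mm³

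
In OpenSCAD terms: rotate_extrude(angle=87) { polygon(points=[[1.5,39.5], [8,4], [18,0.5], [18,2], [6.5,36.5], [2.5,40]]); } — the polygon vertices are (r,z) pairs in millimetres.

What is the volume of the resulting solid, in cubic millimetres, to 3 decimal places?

Volume = 3469.817 mm³

Profile (r,z), 6 vertices: (1.5,39.5) (8,4) (18,0.5) (18,2) (6.5,36.5) (2.5,40)
edge 0: (1.5,39.5)→(8,4)  cross = 1.5·4 − 8·39.5 = -310.0000; (r_i+r_j)·cross = 9.5·-310.0000 = -2945.0000
edge 1: (8,4)→(18,0.5)  cross = 8·0.5 − 18·4 = -68.0000; (r_i+r_j)·cross = 26·-68.0000 = -1768.0000
edge 2: (18,0.5)→(18,2)  cross = 18·2 − 18·0.5 = 27.0000; (r_i+r_j)·cross = 36·27.0000 = 972.0000
edge 3: (18,2)→(6.5,36.5)  cross = 18·36.5 − 6.5·2 = 644.0000; (r_i+r_j)·cross = 24.5·644.0000 = 15778.0000
edge 4: (6.5,36.5)→(2.5,40)  cross = 6.5·40 − 2.5·36.5 = 168.7500; (r_i+r_j)·cross = 9·168.7500 = 1518.7500
edge 5: (2.5,40)→(1.5,39.5)  cross = 2.5·39.5 − 1.5·40 = 38.7500; (r_i+r_j)·cross = 4·38.7500 = 155.0000
Σcross = 500.5000 → A = |Σcross|/2 = 250.2500 mm²
Σ(r_i+r_j)·cross = 13710.7500 → first moment M = |Σ|/6 = 2285.1250
R_c = M/A = 2285.1250/250.2500 = 9.1314 mm
θ = 87° = 1.518436 rad
V = θ·R_c·A = 1.518436·9.1314·250.2500 = 3469.817 mm³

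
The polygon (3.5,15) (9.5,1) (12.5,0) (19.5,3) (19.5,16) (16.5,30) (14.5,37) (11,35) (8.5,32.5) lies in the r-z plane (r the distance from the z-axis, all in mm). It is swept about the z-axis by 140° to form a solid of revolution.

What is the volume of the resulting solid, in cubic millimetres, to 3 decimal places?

Volume = 12176.071 mm³

Profile (r,z), 9 vertices: (3.5,15) (9.5,1) (12.5,0) (19.5,3) (19.5,16) (16.5,30) (14.5,37) (11,35) (8.5,32.5)
edge 0: (3.5,15)→(9.5,1)  cross = 3.5·1 − 9.5·15 = -139.0000; (r_i+r_j)·cross = 13·-139.0000 = -1807.0000
edge 1: (9.5,1)→(12.5,0)  cross = 9.5·0 − 12.5·1 = -12.5000; (r_i+r_j)·cross = 22·-12.5000 = -275.0000
edge 2: (12.5,0)→(19.5,3)  cross = 12.5·3 − 19.5·0 = 37.5000; (r_i+r_j)·cross = 32·37.5000 = 1200.0000
edge 3: (19.5,3)→(19.5,16)  cross = 19.5·16 − 19.5·3 = 253.5000; (r_i+r_j)·cross = 39·253.5000 = 9886.5000
edge 4: (19.5,16)→(16.5,30)  cross = 19.5·30 − 16.5·16 = 321.0000; (r_i+r_j)·cross = 36·321.0000 = 11556.0000
edge 5: (16.5,30)→(14.5,37)  cross = 16.5·37 − 14.5·30 = 175.5000; (r_i+r_j)·cross = 31·175.5000 = 5440.5000
edge 6: (14.5,37)→(11,35)  cross = 14.5·35 − 11·37 = 100.5000; (r_i+r_j)·cross = 25.5·100.5000 = 2562.7500
edge 7: (11,35)→(8.5,32.5)  cross = 11·32.5 − 8.5·35 = 60.0000; (r_i+r_j)·cross = 19.5·60.0000 = 1170.0000
edge 8: (8.5,32.5)→(3.5,15)  cross = 8.5·15 − 3.5·32.5 = 13.7500; (r_i+r_j)·cross = 12·13.7500 = 165.0000
Σcross = 810.2500 → A = |Σcross|/2 = 405.1250 mm²
Σ(r_i+r_j)·cross = 29898.7500 → first moment M = |Σ|/6 = 4983.1250
R_c = M/A = 4983.1250/405.1250 = 12.3002 mm
θ = 140° = 2.443461 rad
V = θ·R_c·A = 2.443461·12.3002·405.1250 = 12176.071 mm³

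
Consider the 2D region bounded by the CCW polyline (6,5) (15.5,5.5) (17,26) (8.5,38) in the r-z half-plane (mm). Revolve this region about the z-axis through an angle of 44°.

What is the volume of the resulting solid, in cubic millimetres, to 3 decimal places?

Volume = 2207.810 mm³

Profile (r,z), 4 vertices: (6,5) (15.5,5.5) (17,26) (8.5,38)
edge 0: (6,5)→(15.5,5.5)  cross = 6·5.5 − 15.5·5 = -44.5000; (r_i+r_j)·cross = 21.5·-44.5000 = -956.7500
edge 1: (15.5,5.5)→(17,26)  cross = 15.5·26 − 17·5.5 = 309.5000; (r_i+r_j)·cross = 32.5·309.5000 = 10058.7500
edge 2: (17,26)→(8.5,38)  cross = 17·38 − 8.5·26 = 425.0000; (r_i+r_j)·cross = 25.5·425.0000 = 10837.5000
edge 3: (8.5,38)→(6,5)  cross = 8.5·5 − 6·38 = -185.5000; (r_i+r_j)·cross = 14.5·-185.5000 = -2689.7500
Σcross = 504.5000 → A = |Σcross|/2 = 252.2500 mm²
Σ(r_i+r_j)·cross = 17249.7500 → first moment M = |Σ|/6 = 2874.9583
R_c = M/A = 2874.9583/252.2500 = 11.3973 mm
θ = 44° = 0.767945 rad
V = θ·R_c·A = 0.767945·11.3973·252.2500 = 2207.810 mm³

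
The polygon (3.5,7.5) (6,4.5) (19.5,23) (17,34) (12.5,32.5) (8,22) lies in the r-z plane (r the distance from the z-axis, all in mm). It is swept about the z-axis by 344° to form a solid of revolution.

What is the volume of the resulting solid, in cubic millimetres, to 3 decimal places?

Profile (r,z), 6 vertices: (3.5,7.5) (6,4.5) (19.5,23) (17,34) (12.5,32.5) (8,22)
edge 0: (3.5,7.5)→(6,4.5)  cross = 3.5·4.5 − 6·7.5 = -29.2500; (r_i+r_j)·cross = 9.5·-29.2500 = -277.8750
edge 1: (6,4.5)→(19.5,23)  cross = 6·23 − 19.5·4.5 = 50.2500; (r_i+r_j)·cross = 25.5·50.2500 = 1281.3750
edge 2: (19.5,23)→(17,34)  cross = 19.5·34 − 17·23 = 272.0000; (r_i+r_j)·cross = 36.5·272.0000 = 9928.0000
edge 3: (17,34)→(12.5,32.5)  cross = 17·32.5 − 12.5·34 = 127.5000; (r_i+r_j)·cross = 29.5·127.5000 = 3761.2500
edge 4: (12.5,32.5)→(8,22)  cross = 12.5·22 − 8·32.5 = 15.0000; (r_i+r_j)·cross = 20.5·15.0000 = 307.5000
edge 5: (8,22)→(3.5,7.5)  cross = 8·7.5 − 3.5·22 = -17.0000; (r_i+r_j)·cross = 11.5·-17.0000 = -195.5000
Σcross = 418.5000 → A = |Σcross|/2 = 209.2500 mm²
Σ(r_i+r_j)·cross = 14804.7500 → first moment M = |Σ|/6 = 2467.4583
R_c = M/A = 2467.4583/209.2500 = 11.7919 mm
θ = 344° = 6.003933 rad
V = θ·R_c·A = 6.003933·11.7919·209.2500 = 14814.454 mm³

Volume = 14814.454 mm³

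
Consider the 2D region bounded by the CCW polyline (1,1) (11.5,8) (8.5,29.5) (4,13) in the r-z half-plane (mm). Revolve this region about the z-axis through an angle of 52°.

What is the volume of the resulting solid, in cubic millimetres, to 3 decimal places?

Profile (r,z), 4 vertices: (1,1) (11.5,8) (8.5,29.5) (4,13)
edge 0: (1,1)→(11.5,8)  cross = 1·8 − 11.5·1 = -3.5000; (r_i+r_j)·cross = 12.5·-3.5000 = -43.7500
edge 1: (11.5,8)→(8.5,29.5)  cross = 11.5·29.5 − 8.5·8 = 271.2500; (r_i+r_j)·cross = 20·271.2500 = 5425.0000
edge 2: (8.5,29.5)→(4,13)  cross = 8.5·13 − 4·29.5 = -7.5000; (r_i+r_j)·cross = 12.5·-7.5000 = -93.7500
edge 3: (4,13)→(1,1)  cross = 4·1 − 1·13 = -9.0000; (r_i+r_j)·cross = 5·-9.0000 = -45.0000
Σcross = 251.2500 → A = |Σcross|/2 = 125.6250 mm²
Σ(r_i+r_j)·cross = 5242.5000 → first moment M = |Σ|/6 = 873.7500
R_c = M/A = 873.7500/125.6250 = 6.9552 mm
θ = 52° = 0.907571 rad
V = θ·R_c·A = 0.907571·6.9552·125.6250 = 792.990 mm³

Volume = 792.990 mm³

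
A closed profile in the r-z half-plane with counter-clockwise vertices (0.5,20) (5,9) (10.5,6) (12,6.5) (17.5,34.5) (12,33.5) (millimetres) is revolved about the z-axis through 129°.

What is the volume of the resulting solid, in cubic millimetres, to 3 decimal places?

Profile (r,z), 6 vertices: (0.5,20) (5,9) (10.5,6) (12,6.5) (17.5,34.5) (12,33.5)
edge 0: (0.5,20)→(5,9)  cross = 0.5·9 − 5·20 = -95.5000; (r_i+r_j)·cross = 5.5·-95.5000 = -525.2500
edge 1: (5,9)→(10.5,6)  cross = 5·6 − 10.5·9 = -64.5000; (r_i+r_j)·cross = 15.5·-64.5000 = -999.7500
edge 2: (10.5,6)→(12,6.5)  cross = 10.5·6.5 − 12·6 = -3.7500; (r_i+r_j)·cross = 22.5·-3.7500 = -84.3750
edge 3: (12,6.5)→(17.5,34.5)  cross = 12·34.5 − 17.5·6.5 = 300.2500; (r_i+r_j)·cross = 29.5·300.2500 = 8857.3750
edge 4: (17.5,34.5)→(12,33.5)  cross = 17.5·33.5 − 12·34.5 = 172.2500; (r_i+r_j)·cross = 29.5·172.2500 = 5081.3750
edge 5: (12,33.5)→(0.5,20)  cross = 12·20 − 0.5·33.5 = 223.2500; (r_i+r_j)·cross = 12.5·223.2500 = 2790.6250
Σcross = 532.0000 → A = |Σcross|/2 = 266.0000 mm²
Σ(r_i+r_j)·cross = 15120.0000 → first moment M = |Σ|/6 = 2520.0000
R_c = M/A = 2520.0000/266.0000 = 9.4737 mm
θ = 129° = 2.251475 rad
V = θ·R_c·A = 2.251475·9.4737·266.0000 = 5673.716 mm³

Volume = 5673.716 mm³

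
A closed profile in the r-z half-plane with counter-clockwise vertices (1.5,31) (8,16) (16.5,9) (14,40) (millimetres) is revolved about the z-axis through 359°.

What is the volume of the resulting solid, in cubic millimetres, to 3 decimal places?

Profile (r,z), 4 vertices: (1.5,31) (8,16) (16.5,9) (14,40)
edge 0: (1.5,31)→(8,16)  cross = 1.5·16 − 8·31 = -224.0000; (r_i+r_j)·cross = 9.5·-224.0000 = -2128.0000
edge 1: (8,16)→(16.5,9)  cross = 8·9 − 16.5·16 = -192.0000; (r_i+r_j)·cross = 24.5·-192.0000 = -4704.0000
edge 2: (16.5,9)→(14,40)  cross = 16.5·40 − 14·9 = 534.0000; (r_i+r_j)·cross = 30.5·534.0000 = 16287.0000
edge 3: (14,40)→(1.5,31)  cross = 14·31 − 1.5·40 = 374.0000; (r_i+r_j)·cross = 15.5·374.0000 = 5797.0000
Σcross = 492.0000 → A = |Σcross|/2 = 246.0000 mm²
Σ(r_i+r_j)·cross = 15252.0000 → first moment M = |Σ|/6 = 2542.0000
R_c = M/A = 2542.0000/246.0000 = 10.3333 mm
θ = 359° = 6.265732 rad
V = θ·R_c·A = 6.265732·10.3333·246.0000 = 15927.491 mm³

Volume = 15927.491 mm³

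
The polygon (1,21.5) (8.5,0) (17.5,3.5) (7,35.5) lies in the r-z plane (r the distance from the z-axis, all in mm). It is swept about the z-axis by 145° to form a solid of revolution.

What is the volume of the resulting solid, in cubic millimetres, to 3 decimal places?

Volume = 6148.719 mm³

Profile (r,z), 4 vertices: (1,21.5) (8.5,0) (17.5,3.5) (7,35.5)
edge 0: (1,21.5)→(8.5,0)  cross = 1·0 − 8.5·21.5 = -182.7500; (r_i+r_j)·cross = 9.5·-182.7500 = -1736.1250
edge 1: (8.5,0)→(17.5,3.5)  cross = 8.5·3.5 − 17.5·0 = 29.7500; (r_i+r_j)·cross = 26·29.7500 = 773.5000
edge 2: (17.5,3.5)→(7,35.5)  cross = 17.5·35.5 − 7·3.5 = 596.7500; (r_i+r_j)·cross = 24.5·596.7500 = 14620.3750
edge 3: (7,35.5)→(1,21.5)  cross = 7·21.5 − 1·35.5 = 115.0000; (r_i+r_j)·cross = 8·115.0000 = 920.0000
Σcross = 558.7500 → A = |Σcross|/2 = 279.3750 mm²
Σ(r_i+r_j)·cross = 14577.7500 → first moment M = |Σ|/6 = 2429.6250
R_c = M/A = 2429.6250/279.3750 = 8.6966 mm
θ = 145° = 2.530727 rad
V = θ·R_c·A = 2.530727·8.6966·279.3750 = 6148.719 mm³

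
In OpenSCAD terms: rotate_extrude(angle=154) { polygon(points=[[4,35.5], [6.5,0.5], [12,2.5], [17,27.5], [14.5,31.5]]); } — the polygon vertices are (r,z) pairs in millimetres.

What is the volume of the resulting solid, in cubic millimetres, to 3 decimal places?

Volume = 7895.321 mm³

Profile (r,z), 5 vertices: (4,35.5) (6.5,0.5) (12,2.5) (17,27.5) (14.5,31.5)
edge 0: (4,35.5)→(6.5,0.5)  cross = 4·0.5 − 6.5·35.5 = -228.7500; (r_i+r_j)·cross = 10.5·-228.7500 = -2401.8750
edge 1: (6.5,0.5)→(12,2.5)  cross = 6.5·2.5 − 12·0.5 = 10.2500; (r_i+r_j)·cross = 18.5·10.2500 = 189.6250
edge 2: (12,2.5)→(17,27.5)  cross = 12·27.5 − 17·2.5 = 287.5000; (r_i+r_j)·cross = 29·287.5000 = 8337.5000
edge 3: (17,27.5)→(14.5,31.5)  cross = 17·31.5 − 14.5·27.5 = 136.7500; (r_i+r_j)·cross = 31.5·136.7500 = 4307.6250
edge 4: (14.5,31.5)→(4,35.5)  cross = 14.5·35.5 − 4·31.5 = 388.7500; (r_i+r_j)·cross = 18.5·388.7500 = 7191.8750
Σcross = 594.5000 → A = |Σcross|/2 = 297.2500 mm²
Σ(r_i+r_j)·cross = 17624.7500 → first moment M = |Σ|/6 = 2937.4583
R_c = M/A = 2937.4583/297.2500 = 9.8821 mm
θ = 154° = 2.687807 rad
V = θ·R_c·A = 2.687807·9.8821·297.2500 = 7895.321 mm³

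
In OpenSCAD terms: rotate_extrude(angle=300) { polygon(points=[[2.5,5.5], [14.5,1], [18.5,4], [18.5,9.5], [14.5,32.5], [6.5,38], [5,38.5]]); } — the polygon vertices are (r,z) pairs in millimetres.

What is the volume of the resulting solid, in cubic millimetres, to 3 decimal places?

Volume = 23005.621 mm³

Profile (r,z), 7 vertices: (2.5,5.5) (14.5,1) (18.5,4) (18.5,9.5) (14.5,32.5) (6.5,38) (5,38.5)
edge 0: (2.5,5.5)→(14.5,1)  cross = 2.5·1 − 14.5·5.5 = -77.2500; (r_i+r_j)·cross = 17·-77.2500 = -1313.2500
edge 1: (14.5,1)→(18.5,4)  cross = 14.5·4 − 18.5·1 = 39.5000; (r_i+r_j)·cross = 33·39.5000 = 1303.5000
edge 2: (18.5,4)→(18.5,9.5)  cross = 18.5·9.5 − 18.5·4 = 101.7500; (r_i+r_j)·cross = 37·101.7500 = 3764.7500
edge 3: (18.5,9.5)→(14.5,32.5)  cross = 18.5·32.5 − 14.5·9.5 = 463.5000; (r_i+r_j)·cross = 33·463.5000 = 15295.5000
edge 4: (14.5,32.5)→(6.5,38)  cross = 14.5·38 − 6.5·32.5 = 339.7500; (r_i+r_j)·cross = 21·339.7500 = 7134.7500
edge 5: (6.5,38)→(5,38.5)  cross = 6.5·38.5 − 5·38 = 60.2500; (r_i+r_j)·cross = 11.5·60.2500 = 692.8750
edge 6: (5,38.5)→(2.5,5.5)  cross = 5·5.5 − 2.5·38.5 = -68.7500; (r_i+r_j)·cross = 7.5·-68.7500 = -515.6250
Σcross = 858.7500 → A = |Σcross|/2 = 429.3750 mm²
Σ(r_i+r_j)·cross = 26362.5000 → first moment M = |Σ|/6 = 4393.7500
R_c = M/A = 4393.7500/429.3750 = 10.2329 mm
θ = 300° = 5.235988 rad
V = θ·R_c·A = 5.235988·10.2329·429.3750 = 23005.621 mm³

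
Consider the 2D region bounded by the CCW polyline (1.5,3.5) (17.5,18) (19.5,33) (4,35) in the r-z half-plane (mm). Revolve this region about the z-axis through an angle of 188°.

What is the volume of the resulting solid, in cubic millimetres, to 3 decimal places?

Volume = 11186.086 mm³

Profile (r,z), 4 vertices: (1.5,3.5) (17.5,18) (19.5,33) (4,35)
edge 0: (1.5,3.5)→(17.5,18)  cross = 1.5·18 − 17.5·3.5 = -34.2500; (r_i+r_j)·cross = 19·-34.2500 = -650.7500
edge 1: (17.5,18)→(19.5,33)  cross = 17.5·33 − 19.5·18 = 226.5000; (r_i+r_j)·cross = 37·226.5000 = 8380.5000
edge 2: (19.5,33)→(4,35)  cross = 19.5·35 − 4·33 = 550.5000; (r_i+r_j)·cross = 23.5·550.5000 = 12936.7500
edge 3: (4,35)→(1.5,3.5)  cross = 4·3.5 − 1.5·35 = -38.5000; (r_i+r_j)·cross = 5.5·-38.5000 = -211.7500
Σcross = 704.2500 → A = |Σcross|/2 = 352.1250 mm²
Σ(r_i+r_j)·cross = 20454.7500 → first moment M = |Σ|/6 = 3409.1250
R_c = M/A = 3409.1250/352.1250 = 9.6816 mm
θ = 188° = 3.281219 rad
V = θ·R_c·A = 3.281219·9.6816·352.1250 = 11186.086 mm³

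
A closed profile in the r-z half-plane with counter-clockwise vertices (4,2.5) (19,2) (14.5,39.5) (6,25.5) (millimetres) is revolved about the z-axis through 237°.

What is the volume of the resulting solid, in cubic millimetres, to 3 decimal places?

Profile (r,z), 4 vertices: (4,2.5) (19,2) (14.5,39.5) (6,25.5)
edge 0: (4,2.5)→(19,2)  cross = 4·2 − 19·2.5 = -39.5000; (r_i+r_j)·cross = 23·-39.5000 = -908.5000
edge 1: (19,2)→(14.5,39.5)  cross = 19·39.5 − 14.5·2 = 721.5000; (r_i+r_j)·cross = 33.5·721.5000 = 24170.2500
edge 2: (14.5,39.5)→(6,25.5)  cross = 14.5·25.5 − 6·39.5 = 132.7500; (r_i+r_j)·cross = 20.5·132.7500 = 2721.3750
edge 3: (6,25.5)→(4,2.5)  cross = 6·2.5 − 4·25.5 = -87.0000; (r_i+r_j)·cross = 10·-87.0000 = -870.0000
Σcross = 727.7500 → A = |Σcross|/2 = 363.8750 mm²
Σ(r_i+r_j)·cross = 25113.1250 → first moment M = |Σ|/6 = 4185.5208
R_c = M/A = 4185.5208/363.8750 = 11.5026 mm
θ = 237° = 4.136430 rad
V = θ·R_c·A = 4.136430·11.5026·363.8750 = 17313.115 mm³

Volume = 17313.115 mm³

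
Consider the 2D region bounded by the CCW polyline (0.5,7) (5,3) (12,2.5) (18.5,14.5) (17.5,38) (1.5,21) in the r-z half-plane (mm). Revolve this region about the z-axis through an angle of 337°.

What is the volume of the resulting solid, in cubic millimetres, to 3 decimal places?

Volume = 24884.867 mm³

Profile (r,z), 6 vertices: (0.5,7) (5,3) (12,2.5) (18.5,14.5) (17.5,38) (1.5,21)
edge 0: (0.5,7)→(5,3)  cross = 0.5·3 − 5·7 = -33.5000; (r_i+r_j)·cross = 5.5·-33.5000 = -184.2500
edge 1: (5,3)→(12,2.5)  cross = 5·2.5 − 12·3 = -23.5000; (r_i+r_j)·cross = 17·-23.5000 = -399.5000
edge 2: (12,2.5)→(18.5,14.5)  cross = 12·14.5 − 18.5·2.5 = 127.7500; (r_i+r_j)·cross = 30.5·127.7500 = 3896.3750
edge 3: (18.5,14.5)→(17.5,38)  cross = 18.5·38 − 17.5·14.5 = 449.2500; (r_i+r_j)·cross = 36·449.2500 = 16173.0000
edge 4: (17.5,38)→(1.5,21)  cross = 17.5·21 − 1.5·38 = 310.5000; (r_i+r_j)·cross = 19·310.5000 = 5899.5000
edge 5: (1.5,21)→(0.5,7)  cross = 1.5·7 − 0.5·21 = 0.0000; (r_i+r_j)·cross = 2·0.0000 = 0.0000
Σcross = 830.5000 → A = |Σcross|/2 = 415.2500 mm²
Σ(r_i+r_j)·cross = 25385.1250 → first moment M = |Σ|/6 = 4230.8542
R_c = M/A = 4230.8542/415.2500 = 10.1887 mm
θ = 337° = 5.881760 rad
V = θ·R_c·A = 5.881760·10.1887·415.2500 = 24884.867 mm³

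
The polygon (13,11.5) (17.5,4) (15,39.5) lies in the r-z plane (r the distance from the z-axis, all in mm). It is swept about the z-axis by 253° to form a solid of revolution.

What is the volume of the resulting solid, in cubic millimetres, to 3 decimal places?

Volume = 4721.469 mm³

Profile (r,z), 3 vertices: (13,11.5) (17.5,4) (15,39.5)
edge 0: (13,11.5)→(17.5,4)  cross = 13·4 − 17.5·11.5 = -149.2500; (r_i+r_j)·cross = 30.5·-149.2500 = -4552.1250
edge 1: (17.5,4)→(15,39.5)  cross = 17.5·39.5 − 15·4 = 631.2500; (r_i+r_j)·cross = 32.5·631.2500 = 20515.6250
edge 2: (15,39.5)→(13,11.5)  cross = 15·11.5 − 13·39.5 = -341.0000; (r_i+r_j)·cross = 28·-341.0000 = -9548.0000
Σcross = 141.0000 → A = |Σcross|/2 = 70.5000 mm²
Σ(r_i+r_j)·cross = 6415.5000 → first moment M = |Σ|/6 = 1069.2500
R_c = M/A = 1069.2500/70.5000 = 15.1667 mm
θ = 253° = 4.415683 rad
V = θ·R_c·A = 4.415683·15.1667·70.5000 = 4721.469 mm³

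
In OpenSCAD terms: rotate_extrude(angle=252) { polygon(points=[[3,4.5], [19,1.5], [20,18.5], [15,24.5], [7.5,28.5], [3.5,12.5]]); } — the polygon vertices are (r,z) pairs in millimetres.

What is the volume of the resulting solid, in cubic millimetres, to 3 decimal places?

Volume = 17205.142 mm³

Profile (r,z), 6 vertices: (3,4.5) (19,1.5) (20,18.5) (15,24.5) (7.5,28.5) (3.5,12.5)
edge 0: (3,4.5)→(19,1.5)  cross = 3·1.5 − 19·4.5 = -81.0000; (r_i+r_j)·cross = 22·-81.0000 = -1782.0000
edge 1: (19,1.5)→(20,18.5)  cross = 19·18.5 − 20·1.5 = 321.5000; (r_i+r_j)·cross = 39·321.5000 = 12538.5000
edge 2: (20,18.5)→(15,24.5)  cross = 20·24.5 − 15·18.5 = 212.5000; (r_i+r_j)·cross = 35·212.5000 = 7437.5000
edge 3: (15,24.5)→(7.5,28.5)  cross = 15·28.5 − 7.5·24.5 = 243.7500; (r_i+r_j)·cross = 22.5·243.7500 = 5484.3750
edge 4: (7.5,28.5)→(3.5,12.5)  cross = 7.5·12.5 − 3.5·28.5 = -6.0000; (r_i+r_j)·cross = 11·-6.0000 = -66.0000
edge 5: (3.5,12.5)→(3,4.5)  cross = 3.5·4.5 − 3·12.5 = -21.7500; (r_i+r_j)·cross = 6.5·-21.7500 = -141.3750
Σcross = 669.0000 → A = |Σcross|/2 = 334.5000 mm²
Σ(r_i+r_j)·cross = 23471.0000 → first moment M = |Σ|/6 = 3911.8333
R_c = M/A = 3911.8333/334.5000 = 11.6946 mm
θ = 252° = 4.398230 rad
V = θ·R_c·A = 4.398230·11.6946·334.5000 = 17205.142 mm³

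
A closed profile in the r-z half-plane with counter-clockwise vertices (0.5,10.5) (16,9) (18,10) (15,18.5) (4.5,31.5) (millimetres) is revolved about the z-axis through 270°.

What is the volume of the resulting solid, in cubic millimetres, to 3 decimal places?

Profile (r,z), 5 vertices: (0.5,10.5) (16,9) (18,10) (15,18.5) (4.5,31.5)
edge 0: (0.5,10.5)→(16,9)  cross = 0.5·9 − 16·10.5 = -163.5000; (r_i+r_j)·cross = 16.5·-163.5000 = -2697.7500
edge 1: (16,9)→(18,10)  cross = 16·10 − 18·9 = -2.0000; (r_i+r_j)·cross = 34·-2.0000 = -68.0000
edge 2: (18,10)→(15,18.5)  cross = 18·18.5 − 15·10 = 183.0000; (r_i+r_j)·cross = 33·183.0000 = 6039.0000
edge 3: (15,18.5)→(4.5,31.5)  cross = 15·31.5 − 4.5·18.5 = 389.2500; (r_i+r_j)·cross = 19.5·389.2500 = 7590.3750
edge 4: (4.5,31.5)→(0.5,10.5)  cross = 4.5·10.5 − 0.5·31.5 = 31.5000; (r_i+r_j)·cross = 5·31.5000 = 157.5000
Σcross = 438.2500 → A = |Σcross|/2 = 219.1250 mm²
Σ(r_i+r_j)·cross = 11021.1250 → first moment M = |Σ|/6 = 1836.8542
R_c = M/A = 1836.8542/219.1250 = 8.3827 mm
θ = 270° = 4.712389 rad
V = θ·R_c·A = 4.712389·8.3827·219.1250 = 8655.971 mm³

Volume = 8655.971 mm³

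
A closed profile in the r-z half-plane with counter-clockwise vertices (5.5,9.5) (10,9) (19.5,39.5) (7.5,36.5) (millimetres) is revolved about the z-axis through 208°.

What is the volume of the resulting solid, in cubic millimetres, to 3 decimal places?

Profile (r,z), 4 vertices: (5.5,9.5) (10,9) (19.5,39.5) (7.5,36.5)
edge 0: (5.5,9.5)→(10,9)  cross = 5.5·9 − 10·9.5 = -45.5000; (r_i+r_j)·cross = 15.5·-45.5000 = -705.2500
edge 1: (10,9)→(19.5,39.5)  cross = 10·39.5 − 19.5·9 = 219.5000; (r_i+r_j)·cross = 29.5·219.5000 = 6475.2500
edge 2: (19.5,39.5)→(7.5,36.5)  cross = 19.5·36.5 − 7.5·39.5 = 415.5000; (r_i+r_j)·cross = 27·415.5000 = 11218.5000
edge 3: (7.5,36.5)→(5.5,9.5)  cross = 7.5·9.5 − 5.5·36.5 = -129.5000; (r_i+r_j)·cross = 13·-129.5000 = -1683.5000
Σcross = 460.0000 → A = |Σcross|/2 = 230.0000 mm²
Σ(r_i+r_j)·cross = 15305.0000 → first moment M = |Σ|/6 = 2550.8333
R_c = M/A = 2550.8333/230.0000 = 11.0906 mm
θ = 208° = 3.630285 rad
V = θ·R_c·A = 3.630285·11.0906·230.0000 = 9260.252 mm³

Volume = 9260.252 mm³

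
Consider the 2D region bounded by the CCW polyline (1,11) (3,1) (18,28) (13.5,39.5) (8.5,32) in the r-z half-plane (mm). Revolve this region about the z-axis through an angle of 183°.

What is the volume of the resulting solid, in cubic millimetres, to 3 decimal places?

Profile (r,z), 5 vertices: (1,11) (3,1) (18,28) (13.5,39.5) (8.5,32)
edge 0: (1,11)→(3,1)  cross = 1·1 − 3·11 = -32.0000; (r_i+r_j)·cross = 4·-32.0000 = -128.0000
edge 1: (3,1)→(18,28)  cross = 3·28 − 18·1 = 66.0000; (r_i+r_j)·cross = 21·66.0000 = 1386.0000
edge 2: (18,28)→(13.5,39.5)  cross = 18·39.5 − 13.5·28 = 333.0000; (r_i+r_j)·cross = 31.5·333.0000 = 10489.5000
edge 3: (13.5,39.5)→(8.5,32)  cross = 13.5·32 − 8.5·39.5 = 96.2500; (r_i+r_j)·cross = 22·96.2500 = 2117.5000
edge 4: (8.5,32)→(1,11)  cross = 8.5·11 − 1·32 = 61.5000; (r_i+r_j)·cross = 9.5·61.5000 = 584.2500
Σcross = 524.7500 → A = |Σcross|/2 = 262.3750 mm²
Σ(r_i+r_j)·cross = 14449.2500 → first moment M = |Σ|/6 = 2408.2083
R_c = M/A = 2408.2083/262.3750 = 9.1785 mm
θ = 183° = 3.193953 rad
V = θ·R_c·A = 3.193953·9.1785·262.3750 = 7691.703 mm³

Volume = 7691.703 mm³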